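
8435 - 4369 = 4066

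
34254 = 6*5709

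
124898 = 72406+52492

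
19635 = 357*55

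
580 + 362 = 942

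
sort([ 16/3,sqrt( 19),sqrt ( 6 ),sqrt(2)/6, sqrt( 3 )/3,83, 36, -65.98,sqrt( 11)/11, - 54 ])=[ - 65.98, - 54, sqrt ( 2 )/6 , sqrt (11) /11,sqrt(3 )/3,sqrt( 6 ),sqrt ( 19 ),  16/3,36,83]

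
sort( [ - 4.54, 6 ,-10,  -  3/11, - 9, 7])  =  [  -  10, -9,-4.54,-3/11,6, 7 ]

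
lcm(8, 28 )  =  56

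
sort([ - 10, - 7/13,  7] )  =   [ - 10, - 7/13, 7 ]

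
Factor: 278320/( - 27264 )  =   - 245/24 = -2^( - 3 ) * 3^( - 1)*5^1*7^2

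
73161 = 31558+41603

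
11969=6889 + 5080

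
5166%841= 120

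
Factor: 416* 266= 2^6  *  7^1*13^1*19^1= 110656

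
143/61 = 143/61 = 2.34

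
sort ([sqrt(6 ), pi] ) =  [sqrt( 6 ),pi]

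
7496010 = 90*83289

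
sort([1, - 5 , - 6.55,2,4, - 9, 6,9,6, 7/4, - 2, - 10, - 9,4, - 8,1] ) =[ - 10, - 9, - 9, - 8 , - 6.55 , - 5,  -  2, 1,1,  7/4,2,4,4, 6,6, 9]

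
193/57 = 193/57 = 3.39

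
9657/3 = 3219 = 3219.00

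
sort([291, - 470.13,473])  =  [  -  470.13 , 291,473]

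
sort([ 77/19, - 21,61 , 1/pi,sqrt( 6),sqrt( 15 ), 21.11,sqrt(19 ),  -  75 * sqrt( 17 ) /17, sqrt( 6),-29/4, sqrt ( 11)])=[ -21, - 75*sqrt(17 )/17, - 29/4, 1/pi,sqrt( 6 ),sqrt ( 6 ), sqrt(11), sqrt(  15),  77/19 , sqrt( 19 ),21.11 , 61 ] 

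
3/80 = 3/80 = 0.04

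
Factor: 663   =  3^1*13^1 * 17^1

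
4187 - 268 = 3919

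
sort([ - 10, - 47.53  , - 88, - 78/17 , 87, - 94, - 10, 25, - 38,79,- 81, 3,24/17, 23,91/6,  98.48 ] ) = [ - 94, - 88, - 81, - 47.53 , - 38, - 10, - 10, - 78/17, 24/17, 3, 91/6,23,25,79,87, 98.48 ]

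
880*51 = 44880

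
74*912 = 67488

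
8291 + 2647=10938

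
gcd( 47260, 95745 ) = 5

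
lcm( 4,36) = 36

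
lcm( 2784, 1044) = 8352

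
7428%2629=2170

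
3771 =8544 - 4773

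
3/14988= 1/4996 = 0.00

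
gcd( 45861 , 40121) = 1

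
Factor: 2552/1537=2^3*11^1*53^(  -  1 ) = 88/53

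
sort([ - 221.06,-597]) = [ - 597, - 221.06] 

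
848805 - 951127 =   -  102322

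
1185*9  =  10665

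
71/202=71/202=0.35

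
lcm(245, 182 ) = 6370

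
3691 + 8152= 11843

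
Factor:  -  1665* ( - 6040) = 10056600=2^3*3^2*5^2*37^1*151^1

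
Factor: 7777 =7^1*11^1*101^1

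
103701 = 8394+95307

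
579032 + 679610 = 1258642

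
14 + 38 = 52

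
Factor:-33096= -2^3*3^1 *7^1 * 197^1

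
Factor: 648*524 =2^5*3^4*131^1 = 339552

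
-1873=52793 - 54666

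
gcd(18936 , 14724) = 36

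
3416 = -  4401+7817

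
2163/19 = 2163/19=113.84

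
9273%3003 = 264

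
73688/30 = 2456 + 4/15 = 2456.27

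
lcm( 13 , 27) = 351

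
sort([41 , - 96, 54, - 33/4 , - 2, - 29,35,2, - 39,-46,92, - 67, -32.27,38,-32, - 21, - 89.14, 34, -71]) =[ - 96, - 89.14, - 71,-67, - 46, - 39 , - 32.27, - 32, - 29, - 21, - 33/4, - 2,2,  34,35,38,41, 54, 92]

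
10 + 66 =76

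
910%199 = 114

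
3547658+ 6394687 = 9942345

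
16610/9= 16610/9 = 1845.56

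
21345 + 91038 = 112383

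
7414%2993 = 1428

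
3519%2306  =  1213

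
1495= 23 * 65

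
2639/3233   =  2639/3233 = 0.82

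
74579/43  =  74579/43=1734.40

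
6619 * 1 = 6619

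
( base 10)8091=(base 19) 137G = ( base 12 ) 4823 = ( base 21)i76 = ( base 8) 17633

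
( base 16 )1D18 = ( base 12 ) 4388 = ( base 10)7448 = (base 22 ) F8C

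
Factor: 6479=11^1*19^1*31^1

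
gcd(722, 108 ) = 2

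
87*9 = 783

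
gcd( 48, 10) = 2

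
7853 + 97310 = 105163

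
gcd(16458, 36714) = 1266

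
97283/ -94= - 1035 + 7/94 = - 1034.93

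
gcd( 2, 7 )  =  1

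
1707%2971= 1707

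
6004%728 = 180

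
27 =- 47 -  - 74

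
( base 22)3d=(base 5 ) 304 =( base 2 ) 1001111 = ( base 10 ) 79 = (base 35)29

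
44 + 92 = 136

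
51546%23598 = 4350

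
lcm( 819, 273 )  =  819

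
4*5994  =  23976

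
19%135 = 19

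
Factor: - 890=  - 2^1  *  5^1*89^1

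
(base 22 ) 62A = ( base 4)232032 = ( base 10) 2958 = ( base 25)4i8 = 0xB8E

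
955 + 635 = 1590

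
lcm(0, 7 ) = 0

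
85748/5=17149+ 3/5 = 17149.60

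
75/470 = 15/94 = 0.16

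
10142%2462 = 294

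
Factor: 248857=7^1*73^1*487^1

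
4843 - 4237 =606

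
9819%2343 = 447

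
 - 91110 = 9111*(  -  10 ) 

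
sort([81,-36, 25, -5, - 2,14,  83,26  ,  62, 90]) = [ - 36, - 5, - 2, 14,25,26,62, 81, 83, 90 ] 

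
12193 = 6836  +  5357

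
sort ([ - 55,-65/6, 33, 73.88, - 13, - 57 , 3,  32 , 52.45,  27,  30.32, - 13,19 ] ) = [ - 57, - 55, - 13,  -  13,- 65/6,3,  19 , 27, 30.32,32, 33,  52.45, 73.88 ] 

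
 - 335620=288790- 624410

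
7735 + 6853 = 14588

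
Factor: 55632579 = 3^1 * 67^1 * 276779^1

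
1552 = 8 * 194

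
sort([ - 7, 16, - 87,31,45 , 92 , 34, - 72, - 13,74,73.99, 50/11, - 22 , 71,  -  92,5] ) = [  -  92, - 87, - 72, - 22, - 13, - 7, 50/11,  5, 16,31,34,45,71, 73.99,74,92]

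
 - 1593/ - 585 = 2+47/65 = 2.72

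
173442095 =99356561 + 74085534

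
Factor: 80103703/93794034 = 2^ (-1 )*3^( - 1)*31^( - 1)*73^1*443^1*2477^1*504269^ ( - 1)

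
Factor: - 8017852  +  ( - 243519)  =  -8261371  =  - 17^1*19^1*25577^1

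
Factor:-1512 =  - 2^3*3^3*7^1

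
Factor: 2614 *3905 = 2^1*5^1*11^1*71^1*1307^1 = 10207670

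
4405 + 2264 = 6669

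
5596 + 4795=10391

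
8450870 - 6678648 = 1772222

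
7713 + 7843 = 15556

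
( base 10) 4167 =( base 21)999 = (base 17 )E72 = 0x1047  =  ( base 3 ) 12201100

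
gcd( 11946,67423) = 1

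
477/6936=159/2312 = 0.07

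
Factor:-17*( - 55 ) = 935 = 5^1*11^1*17^1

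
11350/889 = 11350/889 = 12.77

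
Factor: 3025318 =2^1*67^1*107^1*211^1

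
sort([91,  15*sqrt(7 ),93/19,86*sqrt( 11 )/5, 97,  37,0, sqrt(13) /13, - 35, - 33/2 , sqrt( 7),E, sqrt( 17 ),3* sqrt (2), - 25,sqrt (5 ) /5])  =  [ -35,  -  25,  -  33/2, 0, sqrt(13 ) /13, sqrt(5) /5 , sqrt( 7),E,sqrt( 17), 3*sqrt(2 ),93/19, 37, 15*sqrt( 7 ) , 86*sqrt(11 )/5,91,97]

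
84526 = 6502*13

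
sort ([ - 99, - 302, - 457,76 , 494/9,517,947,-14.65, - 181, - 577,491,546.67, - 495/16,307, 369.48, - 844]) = [-844, - 577, - 457,  -  302, - 181, - 99, - 495/16, -14.65, 494/9,76 , 307, 369.48, 491,517,546.67,947]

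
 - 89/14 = -7 + 9/14=-  6.36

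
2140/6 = 356 + 2/3 =356.67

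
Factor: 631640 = 2^3*5^1*15791^1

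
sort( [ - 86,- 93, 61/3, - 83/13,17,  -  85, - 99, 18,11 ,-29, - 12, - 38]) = [ - 99 , - 93,-86, - 85,-38,- 29,-12, - 83/13, 11 , 17, 18, 61/3]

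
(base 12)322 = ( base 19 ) 152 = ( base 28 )ga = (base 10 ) 458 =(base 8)712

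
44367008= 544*81557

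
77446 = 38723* 2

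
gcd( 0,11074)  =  11074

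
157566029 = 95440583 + 62125446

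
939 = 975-36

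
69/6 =11 + 1/2 =11.50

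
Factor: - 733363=-17^1 * 179^1*241^1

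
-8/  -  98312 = 1/12289 = 0.00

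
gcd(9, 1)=1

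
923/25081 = 923/25081=0.04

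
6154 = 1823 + 4331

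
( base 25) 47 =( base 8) 153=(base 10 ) 107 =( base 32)3b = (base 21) 52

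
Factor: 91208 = 2^3 *13^1*877^1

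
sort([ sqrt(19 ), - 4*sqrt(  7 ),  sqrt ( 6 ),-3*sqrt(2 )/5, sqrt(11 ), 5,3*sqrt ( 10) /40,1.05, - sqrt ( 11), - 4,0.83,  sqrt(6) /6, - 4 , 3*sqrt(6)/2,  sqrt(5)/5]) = [ - 4*sqrt(  7),  -  4, - 4 ,- sqrt( 11 ), - 3*sqrt(2) /5, 3*sqrt( 10 )/40 , sqrt(6 ) /6,sqrt(5) /5, 0.83,  1.05, sqrt(6 ), sqrt(11), 3*sqrt( 6) /2,sqrt(19 ), 5 ] 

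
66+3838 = 3904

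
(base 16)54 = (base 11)77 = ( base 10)84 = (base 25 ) 39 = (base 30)2o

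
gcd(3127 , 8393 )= 1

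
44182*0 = 0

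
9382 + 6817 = 16199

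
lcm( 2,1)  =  2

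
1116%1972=1116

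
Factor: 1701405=3^4*5^1*4201^1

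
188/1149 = 188/1149=0.16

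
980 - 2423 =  - 1443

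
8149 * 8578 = 69902122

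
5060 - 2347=2713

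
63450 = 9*7050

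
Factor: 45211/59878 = 2^( - 1 ) * 7^( - 2 )*13^( - 1 )*29^1 * 47^ (  -  1)*1559^1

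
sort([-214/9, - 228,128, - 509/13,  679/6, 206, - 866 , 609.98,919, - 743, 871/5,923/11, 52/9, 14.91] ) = [-866, - 743, - 228,  -  509/13, - 214/9, 52/9,14.91,923/11 , 679/6 , 128 , 871/5, 206 , 609.98, 919] 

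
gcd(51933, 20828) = 1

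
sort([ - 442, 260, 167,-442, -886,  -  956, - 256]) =[  -  956,-886, - 442, - 442, - 256, 167,260 ] 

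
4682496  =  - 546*( - 8576)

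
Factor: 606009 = 3^1 * 79^1*2557^1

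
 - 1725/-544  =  3 + 93/544 = 3.17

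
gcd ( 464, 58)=58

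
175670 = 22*7985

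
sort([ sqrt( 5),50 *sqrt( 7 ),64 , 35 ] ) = [sqrt( 5 ),35,64,  50 * sqrt( 7 )]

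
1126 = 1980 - 854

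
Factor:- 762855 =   -  3^1*5^1 * 50857^1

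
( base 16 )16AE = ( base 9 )7861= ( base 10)5806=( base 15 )1ac1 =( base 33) 5av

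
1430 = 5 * 286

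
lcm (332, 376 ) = 31208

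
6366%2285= 1796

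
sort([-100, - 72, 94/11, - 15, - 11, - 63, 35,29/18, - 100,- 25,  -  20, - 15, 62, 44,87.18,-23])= [ - 100, - 100,  -  72,-63, - 25, - 23, - 20, -15,-15,  -  11, 29/18, 94/11,35,  44, 62, 87.18]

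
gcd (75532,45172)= 92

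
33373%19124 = 14249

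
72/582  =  12/97 = 0.12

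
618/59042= 309/29521= 0.01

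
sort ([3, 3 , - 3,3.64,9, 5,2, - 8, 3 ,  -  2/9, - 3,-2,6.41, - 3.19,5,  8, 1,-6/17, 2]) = [  -  8, - 3.19,-3,-3, - 2  , - 6/17,  -  2/9,1,2,2, 3,3,3,3.64,  5,  5,6.41 , 8,9 ]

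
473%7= 4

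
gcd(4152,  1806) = 6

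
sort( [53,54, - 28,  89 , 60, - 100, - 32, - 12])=[ - 100, - 32, - 28, - 12, 53,54 , 60,89]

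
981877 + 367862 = 1349739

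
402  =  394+8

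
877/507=877/507 = 1.73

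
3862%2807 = 1055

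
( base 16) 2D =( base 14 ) 33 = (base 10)45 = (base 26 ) 1J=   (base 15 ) 30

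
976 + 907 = 1883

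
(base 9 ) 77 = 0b1000110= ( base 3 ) 2121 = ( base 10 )70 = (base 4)1012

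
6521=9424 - 2903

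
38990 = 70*557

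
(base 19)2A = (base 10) 48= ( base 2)110000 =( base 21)26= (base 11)44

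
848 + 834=1682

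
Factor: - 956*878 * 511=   -  428917048 = -2^3*7^1*73^1*239^1*439^1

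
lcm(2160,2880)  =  8640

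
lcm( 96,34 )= 1632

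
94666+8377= 103043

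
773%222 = 107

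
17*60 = 1020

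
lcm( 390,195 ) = 390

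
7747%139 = 102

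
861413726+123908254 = 985321980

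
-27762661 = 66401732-94164393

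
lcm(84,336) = 336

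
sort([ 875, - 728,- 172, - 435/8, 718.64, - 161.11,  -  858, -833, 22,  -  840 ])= [ - 858, - 840, - 833, - 728, - 172, - 161.11,  -  435/8,22,718.64,875 ] 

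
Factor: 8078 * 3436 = 27756008 = 2^3*7^1 * 577^1  *859^1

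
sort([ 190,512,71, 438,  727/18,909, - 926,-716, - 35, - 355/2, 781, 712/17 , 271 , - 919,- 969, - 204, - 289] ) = [ - 969, - 926,- 919,- 716, - 289, - 204, - 355/2, - 35,727/18,712/17, 71, 190,271, 438,512,781 , 909 ]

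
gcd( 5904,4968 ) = 72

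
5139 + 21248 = 26387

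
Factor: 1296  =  2^4 * 3^4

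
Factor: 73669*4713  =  347201997 = 3^1*23^1 * 1571^1 *3203^1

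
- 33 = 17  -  50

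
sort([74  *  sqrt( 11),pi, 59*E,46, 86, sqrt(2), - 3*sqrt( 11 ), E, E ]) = [  -  3*sqrt( 11), sqrt( 2 ) , E , E, pi,46, 86, 59*E, 74 * sqrt(11 )]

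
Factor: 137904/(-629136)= - 3^ ( - 1)*13^2*257^ ( - 1) = - 169/771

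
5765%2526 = 713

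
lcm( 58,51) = 2958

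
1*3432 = 3432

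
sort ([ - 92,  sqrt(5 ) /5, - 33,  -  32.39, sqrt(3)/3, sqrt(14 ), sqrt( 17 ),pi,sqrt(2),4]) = [ - 92, - 33,-32.39,sqrt( 5) /5,sqrt( 3 ) /3, sqrt( 2),  pi,  sqrt ( 14 ), 4,sqrt (17) ] 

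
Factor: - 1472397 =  - 3^1*193^1 *2543^1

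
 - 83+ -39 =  - 122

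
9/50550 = 3/16850 =0.00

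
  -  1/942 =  - 1/942=- 0.00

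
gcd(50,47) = 1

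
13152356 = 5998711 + 7153645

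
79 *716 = 56564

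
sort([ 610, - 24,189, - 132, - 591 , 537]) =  [ -591, - 132, - 24, 189 , 537 , 610] 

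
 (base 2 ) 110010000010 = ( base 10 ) 3202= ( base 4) 302002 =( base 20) 802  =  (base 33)2V1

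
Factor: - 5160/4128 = - 5/4=-2^( - 2)*5^1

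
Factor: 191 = 191^1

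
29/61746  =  29/61746= 0.00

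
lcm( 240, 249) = 19920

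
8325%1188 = 9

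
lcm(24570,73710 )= 73710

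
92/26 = 46/13 = 3.54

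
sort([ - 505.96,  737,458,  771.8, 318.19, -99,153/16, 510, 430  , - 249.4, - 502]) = [-505.96, - 502,  -  249.4, - 99,  153/16, 318.19 , 430,458,510, 737, 771.8 ]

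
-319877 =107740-427617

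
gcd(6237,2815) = 1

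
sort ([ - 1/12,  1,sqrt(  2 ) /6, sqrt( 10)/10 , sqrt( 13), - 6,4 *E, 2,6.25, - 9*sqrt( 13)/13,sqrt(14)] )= [ - 6, - 9 *sqrt( 13 ) /13,-1/12,  sqrt(2) /6, sqrt(10 )/10,1,2, sqrt( 13 ),  sqrt(14),6.25, 4*E ] 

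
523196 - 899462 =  - 376266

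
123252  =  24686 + 98566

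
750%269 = 212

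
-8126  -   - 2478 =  - 5648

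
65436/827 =79 + 103/827= 79.12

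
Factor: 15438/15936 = 2^( - 5)*31^1 = 31/32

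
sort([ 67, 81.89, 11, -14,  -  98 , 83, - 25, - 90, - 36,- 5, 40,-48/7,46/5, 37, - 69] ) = [-98, - 90,  -  69, - 36, - 25 , - 14, - 48/7 , - 5, 46/5 , 11, 37,40, 67, 81.89, 83]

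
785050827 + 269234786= 1054285613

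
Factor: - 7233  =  -3^1*2411^1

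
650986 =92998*7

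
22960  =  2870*8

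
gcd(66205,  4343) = 1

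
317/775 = 317/775 = 0.41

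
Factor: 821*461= 461^1*821^1 = 378481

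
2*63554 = 127108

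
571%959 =571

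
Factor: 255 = 3^1*5^1*17^1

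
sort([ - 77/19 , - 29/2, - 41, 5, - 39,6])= [ - 41, - 39, - 29/2 ,  -  77/19 , 5,  6]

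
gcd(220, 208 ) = 4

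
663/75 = 221/25=8.84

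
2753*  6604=18180812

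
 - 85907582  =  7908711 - 93816293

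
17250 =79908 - 62658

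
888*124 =110112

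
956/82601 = 956/82601 =0.01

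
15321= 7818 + 7503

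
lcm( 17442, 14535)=87210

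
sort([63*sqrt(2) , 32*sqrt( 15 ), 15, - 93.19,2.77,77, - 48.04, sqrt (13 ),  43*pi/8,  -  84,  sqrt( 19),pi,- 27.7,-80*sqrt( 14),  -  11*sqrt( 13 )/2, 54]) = [-80 * sqrt( 14), - 93.19 ,-84, - 48.04 , - 27.7, - 11*sqrt( 13)/2 , 2.77,pi, sqrt(13 ),sqrt( 19 ),15,43*pi/8 , 54,  77, 63*sqrt(2),  32 * sqrt( 15 )]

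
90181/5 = 90181/5 = 18036.20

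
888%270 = 78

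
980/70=14 = 14.00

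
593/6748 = 593/6748= 0.09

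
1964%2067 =1964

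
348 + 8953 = 9301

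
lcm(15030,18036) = 90180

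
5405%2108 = 1189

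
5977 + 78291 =84268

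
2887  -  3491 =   -  604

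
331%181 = 150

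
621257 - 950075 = -328818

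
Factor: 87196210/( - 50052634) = -5^1*97^1*241^1*373^1 *25026317^( - 1) = - 43598105/25026317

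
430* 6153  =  2645790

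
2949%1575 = 1374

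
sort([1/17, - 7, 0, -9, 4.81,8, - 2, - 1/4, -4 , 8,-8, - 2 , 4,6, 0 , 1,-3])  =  [ - 9 ,-8 ,-7 , - 4, - 3, - 2, - 2, - 1/4, 0 , 0 , 1/17, 1,4 , 4.81 , 6,8,  8]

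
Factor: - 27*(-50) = 1350 = 2^1 * 3^3 * 5^2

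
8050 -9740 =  - 1690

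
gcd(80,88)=8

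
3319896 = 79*42024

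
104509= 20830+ 83679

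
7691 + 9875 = 17566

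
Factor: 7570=2^1*5^1*757^1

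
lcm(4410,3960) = 194040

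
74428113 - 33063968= 41364145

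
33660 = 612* 55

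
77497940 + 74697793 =152195733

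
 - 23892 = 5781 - 29673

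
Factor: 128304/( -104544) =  - 27/22  =  - 2^(-1 ) * 3^3 * 11^(  -  1 )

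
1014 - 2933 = -1919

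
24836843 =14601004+10235839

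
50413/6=50413/6 = 8402.17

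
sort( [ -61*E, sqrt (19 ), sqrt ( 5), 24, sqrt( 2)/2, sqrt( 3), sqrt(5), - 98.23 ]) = [-61*E, - 98.23, sqrt( 2)/2, sqrt (3),  sqrt( 5),sqrt( 5),sqrt( 19) , 24 ] 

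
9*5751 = 51759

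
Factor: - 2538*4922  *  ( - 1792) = 2^10 * 3^3*7^1*23^1*  47^1 * 107^1 = 22385728512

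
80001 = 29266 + 50735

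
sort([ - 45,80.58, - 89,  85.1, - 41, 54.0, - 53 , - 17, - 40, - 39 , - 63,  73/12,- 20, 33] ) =[ - 89, - 63, - 53, - 45, -41, - 40,-39, - 20, - 17  ,  73/12, 33,54.0, 80.58 , 85.1] 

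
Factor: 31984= 2^4*1999^1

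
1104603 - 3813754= - 2709151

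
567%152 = 111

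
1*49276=49276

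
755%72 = 35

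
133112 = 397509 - 264397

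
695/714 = 695/714 =0.97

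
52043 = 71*733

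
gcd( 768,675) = 3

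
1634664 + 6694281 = 8328945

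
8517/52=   8517/52=163.79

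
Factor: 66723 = 3^1  *  23^1*967^1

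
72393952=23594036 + 48799916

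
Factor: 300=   2^2*3^1*5^2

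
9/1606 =9/1606= 0.01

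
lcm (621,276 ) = 2484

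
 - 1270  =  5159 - 6429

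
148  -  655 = -507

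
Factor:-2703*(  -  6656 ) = 17991168 = 2^9 * 3^1*13^1*17^1 *53^1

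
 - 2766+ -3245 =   -  6011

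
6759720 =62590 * 108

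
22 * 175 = 3850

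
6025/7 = 6025/7 = 860.71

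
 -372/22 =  -17 + 1/11 = - 16.91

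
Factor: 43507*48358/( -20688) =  - 2^(  -  3 )*3^ ( - 1)*139^1*313^1*431^ ( - 1)*24179^1=- 1051955753/10344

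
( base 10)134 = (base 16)86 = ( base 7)251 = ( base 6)342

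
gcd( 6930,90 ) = 90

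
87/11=7+10/11= 7.91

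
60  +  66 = 126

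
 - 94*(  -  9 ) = 846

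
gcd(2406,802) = 802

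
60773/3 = 20257 + 2/3 = 20257.67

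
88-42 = 46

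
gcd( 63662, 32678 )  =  2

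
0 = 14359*0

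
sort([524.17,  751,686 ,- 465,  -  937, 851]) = [ - 937, - 465 , 524.17,686,  751 , 851 ]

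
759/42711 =11/619 = 0.02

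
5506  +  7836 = 13342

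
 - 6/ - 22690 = 3/11345 = 0.00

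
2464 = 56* 44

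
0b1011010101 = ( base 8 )1325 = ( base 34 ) LB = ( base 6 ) 3205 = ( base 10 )725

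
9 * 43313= 389817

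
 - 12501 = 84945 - 97446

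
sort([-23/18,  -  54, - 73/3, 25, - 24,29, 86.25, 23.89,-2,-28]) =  [-54, - 28, - 73/3, - 24, - 2 , -23/18, 23.89, 25,  29,  86.25] 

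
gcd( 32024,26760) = 8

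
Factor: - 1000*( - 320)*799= 255680000 = 2^9*5^4*17^1 * 47^1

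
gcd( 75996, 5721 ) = 3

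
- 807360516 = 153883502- 961244018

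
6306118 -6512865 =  - 206747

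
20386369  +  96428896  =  116815265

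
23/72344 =23/72344 =0.00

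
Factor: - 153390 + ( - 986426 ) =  - 2^3*17^3*29^1 = - 1139816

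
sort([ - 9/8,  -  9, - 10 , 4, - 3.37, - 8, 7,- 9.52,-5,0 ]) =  [ - 10, - 9.52, - 9, - 8, - 5, - 3.37, - 9/8,0,4,  7 ] 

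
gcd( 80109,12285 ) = 27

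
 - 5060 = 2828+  - 7888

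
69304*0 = 0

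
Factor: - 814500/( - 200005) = 2^2*3^2*5^2*13^(-1)*17^(-1 ) = 900/221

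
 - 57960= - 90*644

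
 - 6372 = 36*( - 177 ) 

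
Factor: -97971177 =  - 3^1*32657059^1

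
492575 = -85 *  ( - 5795 ) 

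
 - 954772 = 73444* ( - 13 )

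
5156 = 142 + 5014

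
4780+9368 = 14148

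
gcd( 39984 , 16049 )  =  1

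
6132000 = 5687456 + 444544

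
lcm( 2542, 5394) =221154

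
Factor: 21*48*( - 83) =  -  2^4*3^2*7^1*83^1 = - 83664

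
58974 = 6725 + 52249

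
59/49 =1 + 10/49 = 1.20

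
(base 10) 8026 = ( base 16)1f5a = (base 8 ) 17532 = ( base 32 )7qq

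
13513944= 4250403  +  9263541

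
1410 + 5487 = 6897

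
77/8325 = 77/8325 = 0.01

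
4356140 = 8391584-4035444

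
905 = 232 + 673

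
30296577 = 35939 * 843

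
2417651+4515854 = 6933505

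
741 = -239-  -  980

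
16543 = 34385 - 17842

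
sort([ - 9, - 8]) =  [ - 9,  -  8 ] 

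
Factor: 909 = 3^2*101^1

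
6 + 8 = 14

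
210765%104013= 2739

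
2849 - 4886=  - 2037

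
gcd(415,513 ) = 1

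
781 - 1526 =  - 745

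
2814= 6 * 469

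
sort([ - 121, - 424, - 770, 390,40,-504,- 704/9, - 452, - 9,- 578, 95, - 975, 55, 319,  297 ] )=[ - 975, - 770, - 578, - 504, - 452, - 424, - 121, - 704/9, - 9, 40,55, 95,  297 , 319,390]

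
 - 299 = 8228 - 8527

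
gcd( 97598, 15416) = 2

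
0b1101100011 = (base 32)r3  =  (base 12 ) 603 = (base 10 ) 867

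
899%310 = 279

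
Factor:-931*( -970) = 903070 =2^1*5^1*7^2 * 19^1*97^1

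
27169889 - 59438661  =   - 32268772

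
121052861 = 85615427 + 35437434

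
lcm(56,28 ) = 56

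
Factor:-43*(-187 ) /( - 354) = - 2^( - 1)*3^( - 1)*11^1*17^1*43^1*59^( - 1) = - 8041/354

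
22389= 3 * 7463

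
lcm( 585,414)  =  26910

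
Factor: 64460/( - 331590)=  - 2^1*3^(-1) * 7^( - 1)*11^1*293^1*1579^( - 1) = - 6446/33159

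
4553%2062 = 429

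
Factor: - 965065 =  - 5^1*193013^1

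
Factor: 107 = 107^1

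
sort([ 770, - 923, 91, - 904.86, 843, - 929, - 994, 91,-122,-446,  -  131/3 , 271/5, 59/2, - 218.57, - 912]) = [ - 994, - 929 , -923, - 912,  -  904.86, - 446, - 218.57, - 122, - 131/3, 59/2, 271/5, 91  ,  91,770, 843] 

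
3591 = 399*9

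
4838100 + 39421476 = 44259576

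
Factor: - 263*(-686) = 2^1 * 7^3*263^1 = 180418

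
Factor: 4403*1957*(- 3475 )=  - 29942931725 = - 5^2*7^1*17^1*19^1*37^1*103^1 * 139^1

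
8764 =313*28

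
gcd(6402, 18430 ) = 194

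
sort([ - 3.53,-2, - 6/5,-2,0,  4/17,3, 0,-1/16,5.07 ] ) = [ - 3.53, - 2, - 2, - 6/5,  -  1/16,0,0,4/17, 3, 5.07 ] 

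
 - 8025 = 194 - 8219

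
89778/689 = 130 + 16/53  =  130.30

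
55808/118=472 + 56/59= 472.95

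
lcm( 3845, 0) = 0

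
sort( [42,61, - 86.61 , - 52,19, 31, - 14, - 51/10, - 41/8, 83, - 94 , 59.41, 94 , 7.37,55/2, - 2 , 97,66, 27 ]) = [-94, - 86.61, - 52,- 14,  -  41/8 , - 51/10, - 2,7.37, 19,27,55/2,31, 42,59.41,61, 66, 83,  94,97]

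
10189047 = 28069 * 363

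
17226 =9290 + 7936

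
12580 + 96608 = 109188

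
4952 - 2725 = 2227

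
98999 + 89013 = 188012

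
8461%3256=1949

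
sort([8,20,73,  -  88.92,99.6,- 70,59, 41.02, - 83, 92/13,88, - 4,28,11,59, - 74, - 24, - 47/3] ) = [- 88.92, - 83,-74, - 70, - 24,  -  47/3 , - 4,  92/13,8,11,20,28, 41.02  ,  59,59, 73,88,99.6 ]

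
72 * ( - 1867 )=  - 134424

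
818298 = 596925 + 221373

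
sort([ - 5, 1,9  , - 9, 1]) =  [ -9, - 5, 1,1,9]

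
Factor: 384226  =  2^1*192113^1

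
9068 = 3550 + 5518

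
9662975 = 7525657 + 2137318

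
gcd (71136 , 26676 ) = 8892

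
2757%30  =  27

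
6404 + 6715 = 13119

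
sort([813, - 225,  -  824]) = [ - 824, - 225, 813] 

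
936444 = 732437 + 204007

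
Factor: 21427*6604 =141503908 = 2^2*7^1 * 13^1* 127^1*3061^1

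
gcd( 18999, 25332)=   6333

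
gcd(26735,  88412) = 1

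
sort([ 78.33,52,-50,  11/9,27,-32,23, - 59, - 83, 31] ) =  [ - 83 ,-59, -50, - 32,11/9,23, 27, 31,52,78.33] 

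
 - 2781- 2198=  -4979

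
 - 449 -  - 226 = - 223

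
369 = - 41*( - 9 )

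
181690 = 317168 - 135478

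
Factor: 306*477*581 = 2^1*3^4*7^1*17^1*  53^1*83^1 =84803922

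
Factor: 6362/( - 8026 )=  -  3181/4013 = -  3181^1*4013^ (-1 ) 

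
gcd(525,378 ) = 21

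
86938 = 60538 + 26400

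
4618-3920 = 698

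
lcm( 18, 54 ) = 54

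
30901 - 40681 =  - 9780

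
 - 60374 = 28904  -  89278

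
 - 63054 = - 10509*6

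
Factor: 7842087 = 3^2*11^1*113^1*701^1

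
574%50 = 24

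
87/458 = 87/458 = 0.19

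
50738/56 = 25369/28= 906.04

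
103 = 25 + 78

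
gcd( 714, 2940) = 42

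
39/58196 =39/58196= 0.00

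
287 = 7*41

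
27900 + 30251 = 58151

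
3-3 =0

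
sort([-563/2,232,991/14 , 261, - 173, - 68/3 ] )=[ - 563/2,-173, - 68/3, 991/14,  232, 261]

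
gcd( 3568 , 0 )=3568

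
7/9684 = 7/9684 =0.00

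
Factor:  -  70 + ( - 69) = - 139^1 = -  139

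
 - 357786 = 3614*( - 99 ) 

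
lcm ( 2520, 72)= 2520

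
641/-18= - 36 + 7/18 = - 35.61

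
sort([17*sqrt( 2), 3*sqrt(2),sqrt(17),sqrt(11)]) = [ sqrt ( 11),sqrt ( 17 ), 3*sqrt( 2 ),  17*sqrt(2)] 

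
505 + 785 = 1290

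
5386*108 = 581688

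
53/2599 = 53/2599  =  0.02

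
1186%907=279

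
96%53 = 43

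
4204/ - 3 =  - 4204/3 = - 1401.33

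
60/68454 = 10/11409=0.00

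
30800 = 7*4400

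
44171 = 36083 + 8088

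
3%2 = 1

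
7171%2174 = 649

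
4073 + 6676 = 10749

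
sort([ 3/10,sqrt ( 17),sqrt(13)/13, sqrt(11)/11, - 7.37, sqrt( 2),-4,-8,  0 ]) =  [-8, - 7.37, - 4, 0, sqrt( 13)/13, 3/10, sqrt( 11 ) /11,sqrt( 2 ), sqrt( 17) ] 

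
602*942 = 567084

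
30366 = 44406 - 14040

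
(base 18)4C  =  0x54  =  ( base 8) 124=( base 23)3f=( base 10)84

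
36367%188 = 83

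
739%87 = 43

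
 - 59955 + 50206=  - 9749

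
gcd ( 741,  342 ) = 57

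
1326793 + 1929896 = 3256689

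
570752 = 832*686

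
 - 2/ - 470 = 1/235 = 0.00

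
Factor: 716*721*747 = 2^2*3^2*7^1*83^1*103^1*179^1  =  385628292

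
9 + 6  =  15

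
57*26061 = 1485477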